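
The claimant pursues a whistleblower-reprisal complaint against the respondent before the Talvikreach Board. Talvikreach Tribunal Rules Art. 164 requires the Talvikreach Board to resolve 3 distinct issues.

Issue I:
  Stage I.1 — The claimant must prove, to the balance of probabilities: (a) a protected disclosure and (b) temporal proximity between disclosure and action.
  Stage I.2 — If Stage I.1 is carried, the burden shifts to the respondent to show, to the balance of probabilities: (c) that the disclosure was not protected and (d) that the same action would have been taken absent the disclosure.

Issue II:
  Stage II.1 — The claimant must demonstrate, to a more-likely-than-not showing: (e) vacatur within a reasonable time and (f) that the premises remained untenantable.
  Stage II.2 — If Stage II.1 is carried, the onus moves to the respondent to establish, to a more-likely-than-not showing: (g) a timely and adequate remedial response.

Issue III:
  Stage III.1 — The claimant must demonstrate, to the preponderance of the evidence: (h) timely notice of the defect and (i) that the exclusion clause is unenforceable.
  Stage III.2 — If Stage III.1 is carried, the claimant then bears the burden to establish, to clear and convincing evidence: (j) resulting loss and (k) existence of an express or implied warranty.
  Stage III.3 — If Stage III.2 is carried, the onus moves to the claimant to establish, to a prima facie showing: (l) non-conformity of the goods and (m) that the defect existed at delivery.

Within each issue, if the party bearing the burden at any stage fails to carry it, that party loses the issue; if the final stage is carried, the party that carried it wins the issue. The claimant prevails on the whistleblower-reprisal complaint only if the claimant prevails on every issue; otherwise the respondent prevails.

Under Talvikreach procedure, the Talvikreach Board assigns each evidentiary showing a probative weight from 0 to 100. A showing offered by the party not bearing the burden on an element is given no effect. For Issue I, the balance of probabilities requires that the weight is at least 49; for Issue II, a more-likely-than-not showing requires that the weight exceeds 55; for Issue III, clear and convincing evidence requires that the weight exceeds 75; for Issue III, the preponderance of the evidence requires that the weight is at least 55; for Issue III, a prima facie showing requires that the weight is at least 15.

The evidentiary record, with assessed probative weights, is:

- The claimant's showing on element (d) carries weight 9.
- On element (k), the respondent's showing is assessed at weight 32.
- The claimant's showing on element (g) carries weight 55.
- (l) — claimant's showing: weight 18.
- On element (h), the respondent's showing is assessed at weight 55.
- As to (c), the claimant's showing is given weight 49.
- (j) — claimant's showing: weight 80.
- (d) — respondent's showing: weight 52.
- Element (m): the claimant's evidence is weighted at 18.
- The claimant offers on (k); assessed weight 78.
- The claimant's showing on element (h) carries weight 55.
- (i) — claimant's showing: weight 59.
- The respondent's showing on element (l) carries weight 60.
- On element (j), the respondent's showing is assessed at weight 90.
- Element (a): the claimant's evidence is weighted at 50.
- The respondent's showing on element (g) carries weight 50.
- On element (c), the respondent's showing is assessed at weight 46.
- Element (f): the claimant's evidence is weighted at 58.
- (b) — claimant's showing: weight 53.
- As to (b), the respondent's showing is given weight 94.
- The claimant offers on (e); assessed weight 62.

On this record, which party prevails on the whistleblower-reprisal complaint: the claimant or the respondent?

— Issue I —
Stage I.1 — burden on claimant; standard: the balance of probabilities (weight is at least 49).
    (a): 50 ≥ 49 [met]
    (b): 53 (respondent's 94 disregarded) ≥ 49 [met]
  Stage I.1 is satisfied; the onus moves to the respondent.
Stage I.2 — burden on respondent; standard: the balance of probabilities (weight is at least 49).
    (c): 46 (claimant's 49 disregarded) < 49 [not met]
    (d): 52 (claimant's 9 disregarded) ≥ 49 [met]
  Stage I.2 not carried; the respondent fails its burden.
So the claimant prevails on this issue.
— Issue II —
Stage II.1 — burden on claimant; standard: a more-likely-than-not showing (weight exceeds 55).
    (e): 62 > 55 [met]
    (f): 58 > 55 [met]
  Stage II.1 is satisfied; the onus moves to the respondent.
Stage II.2 — burden on respondent; standard: a more-likely-than-not showing (weight exceeds 55).
    (g): 50 (claimant's 55 disregarded) ≤ 55 [not met]
  The respondent does not carry Stage II.2.
The analysis ends at Stage II.2; the claimant prevails on this issue.
— Issue III —
Stage III.1 (claimant, the preponderance of the evidence, weight is at least 55): (h) 55 (respondent's 55 disregarded) ≥ 55 — meets; (i) 59 ≥ 55 — meets.
  All elements met. The claimant retains the burden for Stage III.2.
Stage III.2 (claimant, clear and convincing evidence, weight exceeds 75): (j) 80 (respondent's 90 disregarded) > 75 — meets; (k) 78 (respondent's 32 disregarded) > 75 — meets.
  Stage III.2 is satisfied; the claimant continues to bear the burden.
Stage III.3 (claimant, a prima facie showing, weight is at least 15): (l) 18 (respondent's 60 disregarded) ≥ 15 — meets; (m) 18 ≥ 15 — meets.
  All elements met at the final stage.
Every stage carried; the claimant prevails on this issue.
Per-issue: Issue I → claimant; Issue II → claimant; Issue III → claimant. The claimant must prevail on every issue; overall, the claimant prevails.

claimant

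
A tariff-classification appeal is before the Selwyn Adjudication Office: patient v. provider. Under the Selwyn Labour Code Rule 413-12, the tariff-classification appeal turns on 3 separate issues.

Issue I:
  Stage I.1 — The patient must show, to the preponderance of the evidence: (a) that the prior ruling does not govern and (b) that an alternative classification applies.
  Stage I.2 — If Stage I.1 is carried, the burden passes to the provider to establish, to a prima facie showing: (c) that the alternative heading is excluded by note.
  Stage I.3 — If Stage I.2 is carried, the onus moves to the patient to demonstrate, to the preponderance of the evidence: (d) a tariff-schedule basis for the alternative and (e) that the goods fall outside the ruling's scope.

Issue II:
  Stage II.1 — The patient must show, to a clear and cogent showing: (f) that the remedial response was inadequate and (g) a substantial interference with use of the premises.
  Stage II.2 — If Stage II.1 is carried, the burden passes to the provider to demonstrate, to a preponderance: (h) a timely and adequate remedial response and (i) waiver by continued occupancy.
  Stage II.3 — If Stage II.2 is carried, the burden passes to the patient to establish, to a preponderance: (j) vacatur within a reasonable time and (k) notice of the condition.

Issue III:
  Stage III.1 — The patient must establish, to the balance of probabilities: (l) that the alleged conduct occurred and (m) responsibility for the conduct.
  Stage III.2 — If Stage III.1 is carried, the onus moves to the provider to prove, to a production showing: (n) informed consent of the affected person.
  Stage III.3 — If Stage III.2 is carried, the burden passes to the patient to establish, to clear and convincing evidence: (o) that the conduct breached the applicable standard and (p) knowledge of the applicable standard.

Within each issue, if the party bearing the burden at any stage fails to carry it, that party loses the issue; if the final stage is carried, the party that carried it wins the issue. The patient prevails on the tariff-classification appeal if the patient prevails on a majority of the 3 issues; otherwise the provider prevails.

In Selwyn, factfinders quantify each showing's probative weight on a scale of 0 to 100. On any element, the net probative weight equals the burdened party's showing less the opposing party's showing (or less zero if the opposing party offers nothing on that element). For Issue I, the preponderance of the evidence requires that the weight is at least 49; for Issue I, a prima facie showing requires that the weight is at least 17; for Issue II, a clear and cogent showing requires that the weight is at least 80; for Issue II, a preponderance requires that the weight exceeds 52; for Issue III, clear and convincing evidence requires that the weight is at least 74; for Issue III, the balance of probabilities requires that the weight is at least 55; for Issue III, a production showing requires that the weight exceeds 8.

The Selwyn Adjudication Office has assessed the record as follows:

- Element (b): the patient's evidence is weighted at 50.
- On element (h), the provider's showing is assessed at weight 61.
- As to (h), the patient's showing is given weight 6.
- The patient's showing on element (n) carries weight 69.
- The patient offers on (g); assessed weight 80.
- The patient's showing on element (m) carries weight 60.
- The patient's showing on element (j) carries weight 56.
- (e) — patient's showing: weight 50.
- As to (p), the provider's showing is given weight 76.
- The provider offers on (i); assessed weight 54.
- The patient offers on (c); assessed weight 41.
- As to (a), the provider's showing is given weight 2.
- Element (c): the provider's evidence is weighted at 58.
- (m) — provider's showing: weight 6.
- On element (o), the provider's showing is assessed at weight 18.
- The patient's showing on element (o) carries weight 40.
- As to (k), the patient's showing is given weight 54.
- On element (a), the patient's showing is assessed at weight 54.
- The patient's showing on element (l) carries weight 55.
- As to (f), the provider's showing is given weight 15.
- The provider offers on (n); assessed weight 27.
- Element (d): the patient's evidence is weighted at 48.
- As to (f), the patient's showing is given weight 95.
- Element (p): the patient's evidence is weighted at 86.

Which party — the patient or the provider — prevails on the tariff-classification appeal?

— Issue I —
Stage I.1 — burden on patient; standard: the preponderance of the evidence (weight is at least 49).
    (a): 54 − 2 = 52 ≥ 49 [met]
    (b): 50 ≥ 49 [met]
  Stage I.1 is satisfied; the onus moves to the provider.
Stage I.2 — burden on provider; standard: a prima facie showing (weight is at least 17).
    (c): 58 − 41 = 17 ≥ 17 [met]
  Stage I.2 carried; the burden shifts to the patient.
Stage I.3 — burden on patient; standard: the preponderance of the evidence (weight is at least 49).
    (d): 48 < 49 [not met]
    (e): 50 ≥ 49 [met]
  Stage I.3 not carried; the patient fails its burden.
The analysis ends at Stage I.3; the provider prevails on this issue.
— Issue II —
Stage II.1 — burden on patient; standard: a clear and cogent showing (weight is at least 80).
    (f): 95 − 15 = 80 ≥ 80 [met]
    (g): 80 ≥ 80 [met]
  Stage II.1 is satisfied; the onus moves to the provider.
Stage II.2 — burden on provider; standard: a preponderance (weight exceeds 52).
    (h): 61 − 6 = 55 > 52 [met]
    (i): 54 > 52 [met]
  All elements met. The burden passes to the patient.
Stage II.3 — burden on patient; standard: a preponderance (weight exceeds 52).
    (j): 56 > 52 [met]
    (k): 54 > 52 [met]
  All elements met at the final stage.
With every stage satisfied, the patient prevails on this issue.
— Issue III —
Stage III.1 (patient, the balance of probabilities, weight is at least 55): (l) 55 ≥ 55 — meets; (m) net 60−6=54 < 55 — fails.
  Not every element is met, so the patient fails to carry Stage III.1.
The analysis ends at Stage III.1; the provider prevails on this issue.
Per-issue: Issue I → provider; Issue II → patient; Issue III → provider. The patient must prevail on a majority of issues; overall, the provider prevails.

provider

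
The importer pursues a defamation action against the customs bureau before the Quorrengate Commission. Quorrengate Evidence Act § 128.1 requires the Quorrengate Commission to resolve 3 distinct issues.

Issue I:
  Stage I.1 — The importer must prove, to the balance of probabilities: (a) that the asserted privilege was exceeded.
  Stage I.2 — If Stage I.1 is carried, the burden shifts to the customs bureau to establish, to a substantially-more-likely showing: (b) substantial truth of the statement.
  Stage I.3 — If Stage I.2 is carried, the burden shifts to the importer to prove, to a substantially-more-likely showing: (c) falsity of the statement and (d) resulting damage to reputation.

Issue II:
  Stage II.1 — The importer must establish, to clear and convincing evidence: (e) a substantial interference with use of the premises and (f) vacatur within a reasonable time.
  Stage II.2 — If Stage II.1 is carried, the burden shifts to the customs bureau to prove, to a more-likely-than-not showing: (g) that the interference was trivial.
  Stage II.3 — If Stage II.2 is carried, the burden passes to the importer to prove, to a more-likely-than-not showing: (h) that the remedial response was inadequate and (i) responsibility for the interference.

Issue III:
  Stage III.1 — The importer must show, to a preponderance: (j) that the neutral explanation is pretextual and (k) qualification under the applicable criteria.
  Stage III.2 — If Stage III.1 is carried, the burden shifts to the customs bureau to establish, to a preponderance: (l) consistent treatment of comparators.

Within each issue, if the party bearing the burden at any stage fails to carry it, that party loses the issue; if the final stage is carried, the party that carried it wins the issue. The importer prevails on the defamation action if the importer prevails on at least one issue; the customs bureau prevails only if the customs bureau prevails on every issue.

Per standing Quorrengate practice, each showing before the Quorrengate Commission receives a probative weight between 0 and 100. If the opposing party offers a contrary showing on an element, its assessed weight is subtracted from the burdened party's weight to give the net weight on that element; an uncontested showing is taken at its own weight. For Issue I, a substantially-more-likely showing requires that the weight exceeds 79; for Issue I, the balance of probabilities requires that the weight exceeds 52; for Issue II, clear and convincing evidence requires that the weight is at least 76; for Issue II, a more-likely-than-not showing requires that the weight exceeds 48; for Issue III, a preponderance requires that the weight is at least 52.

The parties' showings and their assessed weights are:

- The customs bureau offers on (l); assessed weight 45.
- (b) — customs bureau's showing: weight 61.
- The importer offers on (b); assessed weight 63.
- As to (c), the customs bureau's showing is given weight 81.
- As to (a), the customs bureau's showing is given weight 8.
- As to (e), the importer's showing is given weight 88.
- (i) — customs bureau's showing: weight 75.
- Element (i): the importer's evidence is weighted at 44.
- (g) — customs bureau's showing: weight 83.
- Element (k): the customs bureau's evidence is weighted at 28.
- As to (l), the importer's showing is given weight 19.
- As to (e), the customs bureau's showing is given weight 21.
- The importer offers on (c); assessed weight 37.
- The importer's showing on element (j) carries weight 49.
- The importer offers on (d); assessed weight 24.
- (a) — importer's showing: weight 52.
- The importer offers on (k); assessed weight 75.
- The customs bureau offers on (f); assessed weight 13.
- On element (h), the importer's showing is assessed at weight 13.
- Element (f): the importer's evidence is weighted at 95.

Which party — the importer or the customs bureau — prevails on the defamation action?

— Issue I —
Stage I.1 — burden on importer; standard: the balance of probabilities (weight exceeds 52).
    (a): 52 − 8 = 44 ≤ 52 [not met]
  The importer does not carry Stage I.1.
The analysis ends at Stage I.1; the customs bureau prevails on this issue.
— Issue II —
Stage II.1 — burden on importer; standard: clear and convincing evidence (weight is at least 76).
    (e): 88 − 21 = 67 < 76 [not met]
    (f): 95 − 13 = 82 ≥ 76 [met]
  Stage II.1 not carried; the importer fails its burden.
So the customs bureau prevails on this issue.
— Issue III —
Stage III.1 — burden on importer; standard: a preponderance (weight is at least 52).
    (j): 49 < 52 [not met]
    (k): 75 − 28 = 47 < 52 [not met]
  The importer does not carry Stage III.1.
The analysis ends at Stage III.1; the customs bureau prevails on this issue.
Per-issue: Issue I → customs bureau; Issue II → customs bureau; Issue III → customs bureau. The importer must prevail on at least one issue; overall, the customs bureau prevails.

customs bureau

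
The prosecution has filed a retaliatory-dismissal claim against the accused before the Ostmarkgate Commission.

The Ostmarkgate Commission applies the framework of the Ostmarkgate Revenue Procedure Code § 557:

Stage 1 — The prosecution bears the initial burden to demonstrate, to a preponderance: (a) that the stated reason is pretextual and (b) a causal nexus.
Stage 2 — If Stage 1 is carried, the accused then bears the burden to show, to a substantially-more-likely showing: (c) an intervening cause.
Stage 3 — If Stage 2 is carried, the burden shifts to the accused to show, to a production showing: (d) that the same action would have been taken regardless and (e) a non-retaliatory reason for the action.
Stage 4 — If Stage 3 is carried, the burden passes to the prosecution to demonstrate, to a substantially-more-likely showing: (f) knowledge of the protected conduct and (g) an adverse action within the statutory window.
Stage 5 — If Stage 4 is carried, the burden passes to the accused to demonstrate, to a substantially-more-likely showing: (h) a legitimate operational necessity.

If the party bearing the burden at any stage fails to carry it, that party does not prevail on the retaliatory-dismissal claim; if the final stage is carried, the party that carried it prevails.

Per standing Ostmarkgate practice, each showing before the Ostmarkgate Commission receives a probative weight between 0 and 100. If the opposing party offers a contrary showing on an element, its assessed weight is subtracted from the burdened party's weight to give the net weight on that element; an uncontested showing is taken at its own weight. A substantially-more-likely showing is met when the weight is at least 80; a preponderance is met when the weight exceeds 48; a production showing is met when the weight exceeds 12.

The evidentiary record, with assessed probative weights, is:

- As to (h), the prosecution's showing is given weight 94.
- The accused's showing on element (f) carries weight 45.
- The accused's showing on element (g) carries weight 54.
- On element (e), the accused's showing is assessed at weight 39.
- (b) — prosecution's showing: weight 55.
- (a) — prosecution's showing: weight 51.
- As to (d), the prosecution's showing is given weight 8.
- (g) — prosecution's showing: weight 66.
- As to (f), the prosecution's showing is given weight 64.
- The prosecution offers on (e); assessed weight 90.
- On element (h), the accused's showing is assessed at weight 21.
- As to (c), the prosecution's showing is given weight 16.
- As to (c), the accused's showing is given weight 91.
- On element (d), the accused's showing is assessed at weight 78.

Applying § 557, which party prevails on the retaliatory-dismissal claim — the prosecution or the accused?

prosecution

Stage 1 (prosecution, a preponderance, weight exceeds 48): (a) 51 > 48 — meets; (b) 55 > 48 — meets.
  Stage 1 carried; the burden shifts to the accused.
Stage 2 (accused, a substantially-more-likely showing, weight is at least 80): (c) net 91−16=75 < 80 — fails.
  Stage 2 not carried; the accused fails its burden.
The prosecution prevails.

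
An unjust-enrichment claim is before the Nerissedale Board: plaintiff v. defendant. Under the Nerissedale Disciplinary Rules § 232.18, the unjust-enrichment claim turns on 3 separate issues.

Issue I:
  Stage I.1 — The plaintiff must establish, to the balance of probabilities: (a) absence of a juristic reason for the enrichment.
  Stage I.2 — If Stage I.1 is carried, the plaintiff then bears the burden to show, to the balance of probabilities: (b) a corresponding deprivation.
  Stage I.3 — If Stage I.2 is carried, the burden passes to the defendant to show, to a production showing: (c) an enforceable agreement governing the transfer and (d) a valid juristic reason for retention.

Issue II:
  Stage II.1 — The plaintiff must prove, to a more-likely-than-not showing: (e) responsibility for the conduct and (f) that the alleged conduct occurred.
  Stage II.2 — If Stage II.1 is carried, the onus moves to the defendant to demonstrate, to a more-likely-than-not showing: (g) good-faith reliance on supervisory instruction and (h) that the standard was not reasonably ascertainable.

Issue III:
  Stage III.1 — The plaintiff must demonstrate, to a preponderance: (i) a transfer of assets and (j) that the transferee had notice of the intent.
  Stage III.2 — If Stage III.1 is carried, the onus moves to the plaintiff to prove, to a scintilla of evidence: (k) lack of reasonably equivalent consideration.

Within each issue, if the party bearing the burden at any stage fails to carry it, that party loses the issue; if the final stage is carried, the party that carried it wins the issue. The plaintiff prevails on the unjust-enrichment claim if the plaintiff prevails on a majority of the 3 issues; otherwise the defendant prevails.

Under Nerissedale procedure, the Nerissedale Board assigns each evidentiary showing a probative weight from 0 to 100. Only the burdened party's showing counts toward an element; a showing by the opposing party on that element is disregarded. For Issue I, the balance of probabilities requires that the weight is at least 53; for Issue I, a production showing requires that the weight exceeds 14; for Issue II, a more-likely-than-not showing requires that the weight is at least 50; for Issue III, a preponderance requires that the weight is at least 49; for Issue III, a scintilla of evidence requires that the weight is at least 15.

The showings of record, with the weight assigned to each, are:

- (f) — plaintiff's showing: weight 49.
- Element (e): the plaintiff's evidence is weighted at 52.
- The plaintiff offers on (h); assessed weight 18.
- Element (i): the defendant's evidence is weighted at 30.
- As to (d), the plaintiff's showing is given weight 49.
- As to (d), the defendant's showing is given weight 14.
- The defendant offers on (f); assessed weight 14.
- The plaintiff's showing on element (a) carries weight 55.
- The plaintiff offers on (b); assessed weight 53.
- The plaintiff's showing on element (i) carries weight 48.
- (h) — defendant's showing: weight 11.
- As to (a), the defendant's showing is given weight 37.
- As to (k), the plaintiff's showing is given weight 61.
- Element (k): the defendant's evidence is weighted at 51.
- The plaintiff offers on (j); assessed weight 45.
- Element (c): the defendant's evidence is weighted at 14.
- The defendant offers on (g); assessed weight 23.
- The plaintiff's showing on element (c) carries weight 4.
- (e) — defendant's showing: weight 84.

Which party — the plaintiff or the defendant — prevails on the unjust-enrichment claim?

— Issue I —
At Stage I.1 the plaintiff must meet the balance of probabilities (weight is at least 53): on (a) the weight is 55 (the defendant's 37 is given no effect), which does reach 53, so (a) meets the standard.
  All elements met. The plaintiff retains the burden for Stage I.2.
At Stage I.2 the plaintiff must meet the balance of probabilities (weight is at least 53): on (b) the weight is 53, which does reach 53, so (b) meets the standard.
  All elements met. The burden passes to the defendant.
At Stage I.3 the defendant must meet a production showing (weight exceeds 14): on (c) the weight is 14 (the plaintiff's 4 is given no effect), ≤ 14, so (c) does not meet the standard; on (d) the weight is 14 (the plaintiff's 49 is given no effect), ≤ 14, so (d) does not meet the standard.
  The defendant does not carry Stage I.3.
The analysis ends at Stage I.3; the plaintiff prevails on this issue.
— Issue II —
Stage II.1 (plaintiff, a more-likely-than-not showing, weight is at least 50): (e) 52 (defendant's 84 disregarded) ≥ 50 — meets; (f) 49 (defendant's 14 disregarded) < 50 — fails.
  Stage II.1 not carried; the plaintiff fails its burden.
So the defendant prevails on this issue.
— Issue III —
Stage III.1 — burden on plaintiff; standard: a preponderance (weight is at least 49).
    (i): 48 (defendant's 30 disregarded) < 49 [not met]
    (j): 45 < 49 [not met]
  The plaintiff does not carry Stage III.1.
The analysis ends at Stage III.1; the defendant prevails on this issue.
Per-issue: Issue I → plaintiff; Issue II → defendant; Issue III → defendant. The plaintiff must prevail on a majority of issues; overall, the defendant prevails.

defendant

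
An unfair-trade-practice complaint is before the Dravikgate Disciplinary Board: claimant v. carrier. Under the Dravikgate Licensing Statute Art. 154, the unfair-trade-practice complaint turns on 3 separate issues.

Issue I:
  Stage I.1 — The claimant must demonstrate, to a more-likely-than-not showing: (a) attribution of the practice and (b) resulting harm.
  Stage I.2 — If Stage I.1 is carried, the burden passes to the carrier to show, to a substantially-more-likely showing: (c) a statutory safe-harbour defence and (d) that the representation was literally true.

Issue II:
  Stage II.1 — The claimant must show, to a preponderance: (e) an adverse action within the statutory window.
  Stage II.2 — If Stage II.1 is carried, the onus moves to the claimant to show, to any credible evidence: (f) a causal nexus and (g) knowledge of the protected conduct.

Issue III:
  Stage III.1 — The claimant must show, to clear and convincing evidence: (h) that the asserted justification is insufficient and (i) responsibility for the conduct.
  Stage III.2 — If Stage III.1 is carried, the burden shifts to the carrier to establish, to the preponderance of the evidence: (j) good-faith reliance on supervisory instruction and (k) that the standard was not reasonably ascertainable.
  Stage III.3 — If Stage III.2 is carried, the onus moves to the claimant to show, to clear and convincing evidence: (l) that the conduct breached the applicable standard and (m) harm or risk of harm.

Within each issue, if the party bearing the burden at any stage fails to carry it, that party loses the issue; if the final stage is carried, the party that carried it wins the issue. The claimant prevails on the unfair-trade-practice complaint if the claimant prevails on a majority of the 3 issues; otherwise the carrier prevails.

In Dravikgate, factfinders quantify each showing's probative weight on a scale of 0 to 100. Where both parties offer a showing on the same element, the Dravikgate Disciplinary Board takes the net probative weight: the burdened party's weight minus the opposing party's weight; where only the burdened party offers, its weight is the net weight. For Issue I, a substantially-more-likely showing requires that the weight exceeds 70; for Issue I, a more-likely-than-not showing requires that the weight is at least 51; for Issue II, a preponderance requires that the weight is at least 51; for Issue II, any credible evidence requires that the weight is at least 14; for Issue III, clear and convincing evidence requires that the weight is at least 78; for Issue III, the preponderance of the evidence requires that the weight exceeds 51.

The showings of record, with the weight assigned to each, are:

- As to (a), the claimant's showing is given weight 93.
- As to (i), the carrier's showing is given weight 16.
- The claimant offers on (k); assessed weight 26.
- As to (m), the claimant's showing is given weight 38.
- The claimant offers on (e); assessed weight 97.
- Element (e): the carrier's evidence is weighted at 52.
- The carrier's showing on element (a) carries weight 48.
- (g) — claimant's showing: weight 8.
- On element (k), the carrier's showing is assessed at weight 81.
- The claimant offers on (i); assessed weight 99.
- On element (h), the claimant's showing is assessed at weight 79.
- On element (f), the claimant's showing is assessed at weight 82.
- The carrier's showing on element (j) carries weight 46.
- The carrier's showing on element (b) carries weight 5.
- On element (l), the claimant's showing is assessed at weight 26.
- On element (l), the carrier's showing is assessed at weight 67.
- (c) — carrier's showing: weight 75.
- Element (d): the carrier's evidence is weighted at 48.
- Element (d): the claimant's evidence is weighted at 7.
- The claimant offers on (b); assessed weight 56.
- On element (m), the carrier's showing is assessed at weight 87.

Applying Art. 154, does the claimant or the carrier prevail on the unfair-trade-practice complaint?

— Issue I —
At Stage I.1 the claimant must meet a more-likely-than-not showing (weight is at least 51): on (a) the weight is 93 less the opposing 48 gives net 45, which does not reach 51, so (a) does not meet the standard; on (b) the weight is 56 less the opposing 5 gives net 51, ≥ 51, so (b) meets the standard.
  The claimant does not carry Stage I.1.
So the carrier prevails on this issue.
— Issue II —
Stage II.1 (claimant, a preponderance, weight is at least 51): (e) net 97−52=45 < 51 — fails.
  Not every element is met, so the claimant fails to carry Stage II.1.
The carrier prevails on this issue.
— Issue III —
At Stage III.1 the claimant must meet clear and convincing evidence (weight is at least 78): on (h) the weight is 79, ≥ 78, so (h) meets the standard; on (i) the weight is 99 less the opposing 16 gives net 83, ≥ 78, so (i) meets the standard.
  All elements met. The burden passes to the carrier.
At Stage III.2 the carrier must meet the preponderance of the evidence (weight exceeds 51): on (j) the weight is 46, ≤ 51, so (j) does not meet the standard; on (k) the weight is 81 less the opposing 26 gives net 55, > 51, so (k) meets the standard.
  The carrier does not carry Stage III.2.
So the claimant prevails on this issue.
Per-issue: Issue I → carrier; Issue II → carrier; Issue III → claimant. The claimant must prevail on a majority of issues; overall, the carrier prevails.

carrier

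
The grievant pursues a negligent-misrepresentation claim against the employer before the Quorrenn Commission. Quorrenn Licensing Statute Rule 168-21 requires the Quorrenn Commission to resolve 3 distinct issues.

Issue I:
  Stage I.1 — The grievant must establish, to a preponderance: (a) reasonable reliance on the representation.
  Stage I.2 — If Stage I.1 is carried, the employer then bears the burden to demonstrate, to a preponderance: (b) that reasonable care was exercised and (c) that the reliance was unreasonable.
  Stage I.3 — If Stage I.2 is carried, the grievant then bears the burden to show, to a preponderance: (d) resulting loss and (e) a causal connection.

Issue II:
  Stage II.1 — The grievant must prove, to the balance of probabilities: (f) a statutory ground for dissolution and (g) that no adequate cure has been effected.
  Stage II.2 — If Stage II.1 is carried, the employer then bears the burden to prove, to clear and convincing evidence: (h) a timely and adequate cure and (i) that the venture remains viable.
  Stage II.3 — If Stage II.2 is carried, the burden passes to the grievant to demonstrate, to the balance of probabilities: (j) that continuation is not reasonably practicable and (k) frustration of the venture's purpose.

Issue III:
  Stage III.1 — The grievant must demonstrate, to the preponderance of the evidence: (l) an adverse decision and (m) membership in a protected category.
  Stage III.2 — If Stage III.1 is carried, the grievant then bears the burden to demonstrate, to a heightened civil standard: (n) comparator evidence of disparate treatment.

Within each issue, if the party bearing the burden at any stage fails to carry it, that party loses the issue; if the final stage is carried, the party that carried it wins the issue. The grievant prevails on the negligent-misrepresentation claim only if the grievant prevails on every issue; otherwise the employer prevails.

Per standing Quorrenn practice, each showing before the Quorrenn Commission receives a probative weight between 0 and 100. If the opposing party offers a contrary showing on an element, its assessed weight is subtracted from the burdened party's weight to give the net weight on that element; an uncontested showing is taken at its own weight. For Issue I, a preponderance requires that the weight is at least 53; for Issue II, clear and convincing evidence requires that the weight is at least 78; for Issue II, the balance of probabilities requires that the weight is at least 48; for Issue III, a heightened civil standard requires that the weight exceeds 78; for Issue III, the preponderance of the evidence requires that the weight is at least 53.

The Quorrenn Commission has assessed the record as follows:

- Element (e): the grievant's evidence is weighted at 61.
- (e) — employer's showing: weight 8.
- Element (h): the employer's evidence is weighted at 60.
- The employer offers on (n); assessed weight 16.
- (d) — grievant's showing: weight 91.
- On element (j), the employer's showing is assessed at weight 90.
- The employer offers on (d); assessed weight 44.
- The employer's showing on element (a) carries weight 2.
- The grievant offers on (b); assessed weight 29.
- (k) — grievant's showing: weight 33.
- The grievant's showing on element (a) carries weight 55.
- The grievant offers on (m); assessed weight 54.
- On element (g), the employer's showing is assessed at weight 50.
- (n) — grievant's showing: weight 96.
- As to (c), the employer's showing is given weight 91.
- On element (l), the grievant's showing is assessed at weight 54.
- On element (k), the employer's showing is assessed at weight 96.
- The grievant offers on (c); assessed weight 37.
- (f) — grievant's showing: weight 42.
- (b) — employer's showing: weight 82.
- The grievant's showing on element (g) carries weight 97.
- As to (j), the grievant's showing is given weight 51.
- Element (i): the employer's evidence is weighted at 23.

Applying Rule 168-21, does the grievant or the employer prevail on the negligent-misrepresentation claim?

employer

— Issue I —
Stage I.1 — burden on grievant; standard: a preponderance (weight is at least 53).
    (a): 55 − 2 = 53 ≥ 53 [met]
  The grievant carries Stage I.1; the employer now bears the burden.
Stage I.2 — burden on employer; standard: a preponderance (weight is at least 53).
    (b): 82 − 29 = 53 ≥ 53 [met]
    (c): 91 − 37 = 54 ≥ 53 [met]
  Stage I.2 carried; the burden shifts to the grievant.
Stage I.3 — burden on grievant; standard: a preponderance (weight is at least 53).
    (d): 91 − 44 = 47 < 53 [not met]
    (e): 61 − 8 = 53 ≥ 53 [met]
  Not every element is met, so the grievant fails to carry Stage I.3.
The employer prevails on this issue.
— Issue II —
Stage II.1 — burden on grievant; standard: the balance of probabilities (weight is at least 48).
    (f): 42 < 48 [not met]
    (g): 97 − 50 = 47 < 48 [not met]
  Not every element is met, so the grievant fails to carry Stage II.1.
The employer prevails on this issue.
— Issue III —
Stage III.1 (grievant, the preponderance of the evidence, weight is at least 53): (l) 54 ≥ 53 — meets; (m) 54 ≥ 53 — meets.
  All elements met. The grievant retains the burden for Stage III.2.
Stage III.2 (grievant, a heightened civil standard, weight exceeds 78): (n) net 96−16=80 > 78 — meets.
  The grievant carries the last stage.
With every stage satisfied, the grievant prevails on this issue.
Per-issue: Issue I → employer; Issue II → employer; Issue III → grievant. The grievant must prevail on every issue; overall, the employer prevails.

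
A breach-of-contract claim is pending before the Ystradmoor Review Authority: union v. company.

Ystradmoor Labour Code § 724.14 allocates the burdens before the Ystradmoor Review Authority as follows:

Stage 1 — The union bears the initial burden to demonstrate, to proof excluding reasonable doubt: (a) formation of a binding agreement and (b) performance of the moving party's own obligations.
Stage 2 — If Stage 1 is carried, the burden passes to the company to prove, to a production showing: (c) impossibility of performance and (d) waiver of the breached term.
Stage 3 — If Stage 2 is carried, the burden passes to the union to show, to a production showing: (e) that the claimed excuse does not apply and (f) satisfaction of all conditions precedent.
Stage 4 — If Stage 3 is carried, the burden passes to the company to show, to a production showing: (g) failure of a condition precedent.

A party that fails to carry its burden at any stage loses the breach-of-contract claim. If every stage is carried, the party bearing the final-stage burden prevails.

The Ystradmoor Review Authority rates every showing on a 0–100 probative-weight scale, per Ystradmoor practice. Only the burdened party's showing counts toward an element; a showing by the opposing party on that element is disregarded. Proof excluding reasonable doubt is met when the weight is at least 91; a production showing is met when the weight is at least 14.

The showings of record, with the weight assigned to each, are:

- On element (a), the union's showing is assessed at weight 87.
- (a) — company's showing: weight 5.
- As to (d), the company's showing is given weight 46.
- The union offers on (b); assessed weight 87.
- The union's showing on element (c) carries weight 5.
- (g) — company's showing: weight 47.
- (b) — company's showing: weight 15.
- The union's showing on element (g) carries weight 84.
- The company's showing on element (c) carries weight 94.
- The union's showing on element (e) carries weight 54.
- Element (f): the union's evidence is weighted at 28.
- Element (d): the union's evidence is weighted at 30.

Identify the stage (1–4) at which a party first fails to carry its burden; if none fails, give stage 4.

At Stage 1 the union must meet proof excluding reasonable doubt (weight is at least 91): on (a) the weight is 87 (the company's 5 is given no effect), < 91, so (a) does not meet the standard; on (b) the weight is 87 (the company's 15 is given no effect), which does not reach 91, so (b) does not meet the standard.
  The union does not carry Stage 1.
The analysis ends at Stage 1; the company prevails.

stage 1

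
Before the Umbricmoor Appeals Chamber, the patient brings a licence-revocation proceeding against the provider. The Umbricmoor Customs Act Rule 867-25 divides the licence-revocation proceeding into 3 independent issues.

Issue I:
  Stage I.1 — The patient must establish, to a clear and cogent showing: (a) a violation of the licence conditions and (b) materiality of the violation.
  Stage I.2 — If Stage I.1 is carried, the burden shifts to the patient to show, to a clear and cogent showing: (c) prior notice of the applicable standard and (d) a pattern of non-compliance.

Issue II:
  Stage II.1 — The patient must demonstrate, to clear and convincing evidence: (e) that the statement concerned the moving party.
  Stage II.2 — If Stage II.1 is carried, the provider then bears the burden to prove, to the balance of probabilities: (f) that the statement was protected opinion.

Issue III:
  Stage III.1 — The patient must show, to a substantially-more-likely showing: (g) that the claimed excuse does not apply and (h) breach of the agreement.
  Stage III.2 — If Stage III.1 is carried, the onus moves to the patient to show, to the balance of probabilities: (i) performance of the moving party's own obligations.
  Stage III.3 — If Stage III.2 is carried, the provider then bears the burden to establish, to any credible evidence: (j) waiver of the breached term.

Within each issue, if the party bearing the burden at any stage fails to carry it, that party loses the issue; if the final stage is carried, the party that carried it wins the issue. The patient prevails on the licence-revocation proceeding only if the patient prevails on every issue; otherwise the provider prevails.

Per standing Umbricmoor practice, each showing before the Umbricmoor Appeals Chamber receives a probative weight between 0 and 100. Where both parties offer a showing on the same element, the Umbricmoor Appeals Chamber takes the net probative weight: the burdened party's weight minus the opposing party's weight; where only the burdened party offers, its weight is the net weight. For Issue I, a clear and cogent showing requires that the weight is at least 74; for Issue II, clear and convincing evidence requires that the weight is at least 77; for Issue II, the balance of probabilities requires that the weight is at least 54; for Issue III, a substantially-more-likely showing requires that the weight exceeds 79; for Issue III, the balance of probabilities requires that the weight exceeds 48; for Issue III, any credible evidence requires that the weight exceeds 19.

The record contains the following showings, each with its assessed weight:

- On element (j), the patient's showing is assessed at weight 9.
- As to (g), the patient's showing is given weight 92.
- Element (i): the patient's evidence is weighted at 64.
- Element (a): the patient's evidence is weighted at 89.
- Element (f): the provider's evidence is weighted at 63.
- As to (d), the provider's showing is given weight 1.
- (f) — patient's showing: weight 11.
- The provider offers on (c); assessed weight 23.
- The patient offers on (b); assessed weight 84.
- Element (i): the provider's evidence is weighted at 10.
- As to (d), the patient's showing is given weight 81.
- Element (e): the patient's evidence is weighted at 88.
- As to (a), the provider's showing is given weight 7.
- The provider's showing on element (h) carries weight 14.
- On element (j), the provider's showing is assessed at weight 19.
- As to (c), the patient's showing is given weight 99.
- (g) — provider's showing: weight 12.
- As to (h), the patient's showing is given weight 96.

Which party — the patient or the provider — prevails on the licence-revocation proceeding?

— Issue I —
Stage I.1 — burden on patient; standard: a clear and cogent showing (weight is at least 74).
    (a): 89 − 7 = 82 ≥ 74 [met]
    (b): 84 ≥ 74 [met]
  All elements met. The patient retains the burden for Stage I.2.
Stage I.2 — burden on patient; standard: a clear and cogent showing (weight is at least 74).
    (c): 99 − 23 = 76 ≥ 74 [met]
    (d): 81 − 1 = 80 ≥ 74 [met]
  Stage I.2 carried; the final stage is satisfied.
With every stage satisfied, the patient prevails on this issue.
— Issue II —
Stage II.1 — burden on patient; standard: clear and convincing evidence (weight is at least 77).
    (e): 88 ≥ 77 [met]
  Stage II.1 is satisfied; the onus moves to the provider.
Stage II.2 — burden on provider; standard: the balance of probabilities (weight is at least 54).
    (f): 63 − 11 = 52 < 54 [not met]
  Stage II.2 not carried; the provider fails its burden.
So the patient prevails on this issue.
— Issue III —
Stage III.1 — burden on patient; standard: a substantially-more-likely showing (weight exceeds 79).
    (g): 92 − 12 = 80 > 79 [met]
    (h): 96 − 14 = 82 > 79 [met]
  Stage III.1 carried; the burden remains with the patient.
Stage III.2 — burden on patient; standard: the balance of probabilities (weight exceeds 48).
    (i): 64 − 10 = 54 > 48 [met]
  The patient carries Stage III.2; the provider now bears the burden.
Stage III.3 — burden on provider; standard: any credible evidence (weight exceeds 19).
    (j): 19 − 9 = 10 ≤ 19 [not met]
  The provider does not carry Stage III.3.
The patient prevails on this issue.
Per-issue: Issue I → patient; Issue II → patient; Issue III → patient. The patient must prevail on every issue; overall, the patient prevails.

patient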